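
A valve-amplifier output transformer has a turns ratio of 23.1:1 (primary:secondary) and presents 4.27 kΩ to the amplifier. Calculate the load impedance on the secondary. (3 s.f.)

Z_s = Z_p/(N_p/N_s)² = 4270/23.1² = 8.00 Ω.

Z_s ≈ 8.00 Ω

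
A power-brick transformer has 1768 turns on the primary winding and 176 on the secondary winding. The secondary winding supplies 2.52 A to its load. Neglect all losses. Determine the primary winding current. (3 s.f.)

I_p ≈ 0.251 A

For an ideal transformer I_p/I_s = N_s/N_p, so I_p = 2.52 × 176/1768 = 0.251 A.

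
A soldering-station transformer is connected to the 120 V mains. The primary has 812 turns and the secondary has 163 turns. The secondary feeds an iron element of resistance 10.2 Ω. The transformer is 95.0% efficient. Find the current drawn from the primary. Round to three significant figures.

V_s = 120 × 163/812 = 24.089 V.
I_s = V_s/R = 24.089/10.2 = 2.3616 A.
P_out = V_s I_s = 24.089 × 2.3616 = 56.889 W.
P_in = P_out/η = 56.889/0.950 = 59.883 W.
I_p = P_in/V_p = 59.883/120 = 0.499 A.

I_p ≈ 0.499 A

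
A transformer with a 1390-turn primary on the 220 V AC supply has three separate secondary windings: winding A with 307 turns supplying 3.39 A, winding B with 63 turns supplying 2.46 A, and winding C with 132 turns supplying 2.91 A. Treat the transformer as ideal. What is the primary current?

I_p ≈ 1.14 A

V_A = 220 × 307/1390 = 48.590 V; V_B = 220 × 63/1390 = 9.9712 V; V_C = 220 × 132/1390 = 20.892 V.
P_out = V_A I_A + V_B I_B + V_C I_C = 48.590×3.39 + 9.9712×2.46 + 20.892×2.91 = 164.72 + 24.529 + 60.796 = 250.05 W.
Ideal ⇒ P_in = P_out, so I_p = P_out/V_p = 250.05/220 = 1.14 A.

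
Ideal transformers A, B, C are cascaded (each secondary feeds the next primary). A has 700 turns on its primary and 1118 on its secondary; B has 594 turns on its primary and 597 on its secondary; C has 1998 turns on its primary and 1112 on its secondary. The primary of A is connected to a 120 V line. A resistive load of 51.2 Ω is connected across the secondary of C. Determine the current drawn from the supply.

I_supply ≈ 1.87 A

Secondary of A: V = 120.00 × 1118/700 = 191.66 V.
Secondary of B: V = 191.66 × 597/594 = 192.63 V.
Secondary of C: V = 192.63 × 1112/1998 = 107.21 V.
I_load = 107.21/51.2 = 2.0939 A, so P_out = 107.21 × 2.0939 = 224.48 W.
All ideal ⇒ P_in = P_out, so I_supply = 224.48/120 = 1.87 A.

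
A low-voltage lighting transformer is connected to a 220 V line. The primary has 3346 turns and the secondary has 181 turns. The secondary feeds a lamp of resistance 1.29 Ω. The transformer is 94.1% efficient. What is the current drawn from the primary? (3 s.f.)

I_p ≈ 0.530 A

V_s = 220 × 181/3346 = 11.901 V.
I_s = V_s/R = 11.901/1.29 = 9.2254 A.
P_out = V_s I_s = 11.901 × 9.2254 = 109.79 W.
P_in = P_out/η = 109.79/0.941 = 116.67 W.
I_p = P_in/V_p = 116.67/220 = 0.530 A.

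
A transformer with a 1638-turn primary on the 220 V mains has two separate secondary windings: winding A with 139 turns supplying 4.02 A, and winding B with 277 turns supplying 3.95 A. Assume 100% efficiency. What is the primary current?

I_p ≈ 1.01 A

V_A = 220 × 139/1638 = 18.669 V; V_B = 220 × 277/1638 = 37.204 V.
P_out = V_A I_A + V_B I_B = 18.669×4.02 + 37.204×3.95 = 75.050 + 146.96 = 222.01 W.
Ideal ⇒ P_in = P_out, so I_p = P_out/V_p = 222.01/220 = 1.01 A.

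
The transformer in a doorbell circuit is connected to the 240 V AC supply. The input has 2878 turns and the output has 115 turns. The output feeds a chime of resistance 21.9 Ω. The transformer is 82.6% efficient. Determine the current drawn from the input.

I_in ≈ 0.0212 A

V_out = 240 × 115/2878 = 9.5900 V.
I_out = V_out/R = 9.5900/21.9 = 0.43790 A.
P_out = V_out I_out = 9.5900 × 0.43790 = 4.1995 W.
P_in = P_out/η = 4.1995/0.826 = 5.0841 W.
I_in = P_in/V_in = 5.0841/240 = 0.0212 A.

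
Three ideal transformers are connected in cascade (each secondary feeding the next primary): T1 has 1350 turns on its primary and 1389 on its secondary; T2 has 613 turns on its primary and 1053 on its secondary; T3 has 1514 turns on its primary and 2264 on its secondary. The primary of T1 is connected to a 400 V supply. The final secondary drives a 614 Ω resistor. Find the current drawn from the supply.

I_supply ≈ 4.55 A

Secondary of T1: V = 400.00 × 1389/1350 = 411.56 V.
Secondary of T2: V = 411.56 × 1053/613 = 706.96 V.
Secondary of T3: V = 706.96 × 2264/1514 = 1057.2 V.
I_load = 1057.2/614 = 1.7218 A, so P_out = 1057.2 × 1.7218 = 1820.2 W.
All ideal ⇒ P_in = P_out, so I_supply = 1820.2/400 = 4.55 A.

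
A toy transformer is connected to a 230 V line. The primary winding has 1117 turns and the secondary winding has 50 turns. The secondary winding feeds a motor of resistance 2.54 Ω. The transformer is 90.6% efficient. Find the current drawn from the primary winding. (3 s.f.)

I_p ≈ 0.200 A

V_s = 230 × 50/1117 = 10.295 V.
I_s = V_s/R = 10.295/2.54 = 4.0533 A.
P_out = V_s I_s = 10.295 × 4.0533 = 41.731 W.
P_in = P_out/η = 41.731/0.906 = 46.060 W.
I_p = P_in/V_p = 46.060/230 = 0.200 A.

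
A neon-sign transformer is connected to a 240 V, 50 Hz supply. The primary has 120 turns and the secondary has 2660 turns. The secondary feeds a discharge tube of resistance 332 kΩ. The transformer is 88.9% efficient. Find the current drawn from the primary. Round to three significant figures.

V_s = 240 × 2660/120 = 5320.0 V.
I_s = V_s/R = 5320.0/332000 = 0.016024 A.
P_out = V_s I_s = 5320.0 × 0.016024 = 85.248 W.
P_in = P_out/η = 85.248/0.889 = 95.892 W.
I_p = P_in/V_p = 95.892/240 = 0.400 A.

I_p ≈ 0.400 A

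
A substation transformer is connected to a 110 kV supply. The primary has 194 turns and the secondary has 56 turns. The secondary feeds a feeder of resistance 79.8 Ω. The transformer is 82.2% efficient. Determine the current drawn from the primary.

I_p ≈ 140 A

V_s = 110000 × 56/194 = 31753 V.
I_s = V_s/R = 31753/79.8 = 397.90 A.
P_out = V_s I_s = 31753 × 397.90 = 1.2634×10^7 W.
P_in = P_out/η = 1.2634×10^7/0.822 = 1.5370×10^7 W.
I_p = P_in/V_p = 1.5370×10^7/110000 = 140 A.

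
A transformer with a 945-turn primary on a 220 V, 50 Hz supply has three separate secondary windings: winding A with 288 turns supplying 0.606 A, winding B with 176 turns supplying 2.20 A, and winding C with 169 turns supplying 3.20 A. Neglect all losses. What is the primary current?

V_A = 220 × 288/945 = 67.048 V; V_B = 220 × 176/945 = 40.974 V; V_C = 220 × 169/945 = 39.344 V.
P_out = V_A I_A + V_B I_B + V_C I_C = 67.048×0.606 + 40.974×2.20 + 39.344×3.20 = 40.631 + 90.142 + 125.90 = 256.67 W.
Ideal ⇒ P_in = P_out, so I_p = P_out/V_p = 256.67/220 = 1.17 A.

I_p ≈ 1.17 A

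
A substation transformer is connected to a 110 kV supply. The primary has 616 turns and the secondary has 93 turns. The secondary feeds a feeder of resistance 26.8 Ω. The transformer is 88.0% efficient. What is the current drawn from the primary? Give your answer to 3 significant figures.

I_p ≈ 106 A

V_s = 110000 × 93/616 = 16607 V.
I_s = V_s/R = 16607/26.8 = 619.67 A.
P_out = V_s I_s = 16607 × 619.67 = 1.0291×10^7 W.
P_in = P_out/η = 1.0291×10^7/0.880 = 1.1694×10^7 W.
I_p = P_in/V_p = 1.1694×10^7/110000 = 106 A.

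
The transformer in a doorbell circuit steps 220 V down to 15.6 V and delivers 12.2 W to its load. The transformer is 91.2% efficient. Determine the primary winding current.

P_in = P_out/η = 12.2/0.912 = 13.377 W.
I_p = P_in/V_p = 13.377/220 = 0.0608 A.

I_p ≈ 0.0608 A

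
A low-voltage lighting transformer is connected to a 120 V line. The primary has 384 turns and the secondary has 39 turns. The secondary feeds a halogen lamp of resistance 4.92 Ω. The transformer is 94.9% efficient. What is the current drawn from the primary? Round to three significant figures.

I_p ≈ 0.265 A

V_s = 120 × 39/384 = 12.188 V.
I_s = V_s/R = 12.188/4.92 = 2.4771 A.
P_out = V_s I_s = 12.188 × 2.4771 = 30.190 W.
P_in = P_out/η = 30.190/0.949 = 31.813 W.
I_p = P_in/V_p = 31.813/120 = 0.265 A.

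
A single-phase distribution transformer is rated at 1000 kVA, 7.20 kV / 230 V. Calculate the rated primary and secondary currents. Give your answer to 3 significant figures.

I_p = S/V_p = 1000000/7200 = 139 A.
I_s = S/V_s = 1000000/230 = 4350 A.

I_p ≈ 139 A, I_s ≈ 4350 A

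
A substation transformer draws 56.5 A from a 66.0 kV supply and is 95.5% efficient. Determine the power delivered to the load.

P_out ≈ 3.56×10^6 W

P_in = V_in I_in = 66000 × 56.5 = 3.7290×10^6 W.
P_out = η P_in = 0.955 × 3.7290×10^6 = 3.56×10^6 W.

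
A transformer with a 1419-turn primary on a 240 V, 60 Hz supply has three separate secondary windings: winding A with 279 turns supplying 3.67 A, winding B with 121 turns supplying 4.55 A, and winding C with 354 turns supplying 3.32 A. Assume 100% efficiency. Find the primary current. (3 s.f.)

V_A = 240 × 279/1419 = 47.188 V; V_B = 240 × 121/1419 = 20.465 V; V_C = 240 × 354/1419 = 59.873 V.
P_out = V_A I_A + V_B I_B + V_C I_C = 47.188×3.67 + 20.465×4.55 + 59.873×3.32 = 173.18 + 93.116 + 198.78 = 465.08 W.
Ideal ⇒ P_in = P_out, so I_p = P_out/V_p = 465.08/240 = 1.94 A.

I_p ≈ 1.94 A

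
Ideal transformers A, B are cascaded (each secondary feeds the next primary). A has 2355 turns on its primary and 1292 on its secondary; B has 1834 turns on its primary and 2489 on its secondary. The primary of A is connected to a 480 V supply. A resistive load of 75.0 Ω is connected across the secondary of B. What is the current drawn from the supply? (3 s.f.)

I_supply ≈ 3.55 A

After A: V = 480.00 × 1292/2355 = 263.34 V.
After B: V = 263.34 × 2489/1834 = 357.39 V.
I_load = 357.39/75.0 = 4.7652 A, so P_out = 357.39 × 4.7652 = 1703.0 W.
All ideal ⇒ P_in = P_out, so I_supply = 1703.0/480 = 3.55 A.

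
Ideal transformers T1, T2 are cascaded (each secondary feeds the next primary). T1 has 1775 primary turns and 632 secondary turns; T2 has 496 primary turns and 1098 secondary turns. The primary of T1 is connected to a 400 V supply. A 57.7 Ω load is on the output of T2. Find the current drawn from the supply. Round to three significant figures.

Secondary of T1: V = 400.00 × 632/1775 = 142.42 V.
Secondary of T2: V = 142.42 × 1098/496 = 315.28 V.
I_load = 315.28/57.7 = 5.4642 A, so P_out = 315.28 × 5.4642 = 1722.8 W.
All ideal ⇒ P_in = P_out, so I_supply = 1722.8/400 = 4.31 A.

I_supply ≈ 4.31 A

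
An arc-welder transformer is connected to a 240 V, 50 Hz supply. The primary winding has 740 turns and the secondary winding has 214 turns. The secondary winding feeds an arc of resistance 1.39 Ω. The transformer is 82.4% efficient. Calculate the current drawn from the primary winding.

I_p ≈ 17.5 A

V_s = 240 × 214/740 = 69.405 V.
I_s = V_s/R = 69.405/1.39 = 49.932 A.
P_out = V_s I_s = 69.405 × 49.932 = 3465.5 W.
P_in = P_out/η = 3465.5/0.824 = 4205.8 W.
I_p = P_in/V_p = 4205.8/240 = 17.5 A.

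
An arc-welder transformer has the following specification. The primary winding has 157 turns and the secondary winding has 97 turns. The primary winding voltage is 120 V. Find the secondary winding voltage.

V_s/V_p = N_s/N_p, so V_s = 120 × 97/157 = 74.1 V.

V_s ≈ 74.1 V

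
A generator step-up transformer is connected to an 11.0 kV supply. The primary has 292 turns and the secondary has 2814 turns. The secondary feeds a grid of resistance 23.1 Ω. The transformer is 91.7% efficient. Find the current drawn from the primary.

V_s = 11000 × 2814/292 = 106010 V.
I_s = V_s/R = 106010/23.1 = 4589.0 A.
P_out = V_s I_s = 106010 × 4589.0 = 4.8647×10^8 W.
P_in = P_out/η = 4.8647×10^8/0.917 = 5.3050×10^8 W.
I_p = P_in/V_p = 5.3050×10^8/11000 = 48200 A.

I_p ≈ 48200 A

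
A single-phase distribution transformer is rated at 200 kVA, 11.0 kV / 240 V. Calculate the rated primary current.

I_p ≈ 18.2 A

I_p = S/V_p = 200000/11000 = 18.2 A.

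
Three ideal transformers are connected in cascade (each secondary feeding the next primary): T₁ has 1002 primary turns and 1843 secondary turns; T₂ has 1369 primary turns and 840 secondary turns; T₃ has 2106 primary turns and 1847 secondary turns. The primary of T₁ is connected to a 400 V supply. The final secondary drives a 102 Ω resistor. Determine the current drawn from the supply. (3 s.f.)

After T₁: V = 400.00 × 1843/1002 = 735.73 V.
After T₂: V = 735.73 × 840/1369 = 451.43 V.
After T₃: V = 451.43 × 1847/2106 = 395.92 V.
I_load = 395.92/102 = 3.8815 A, so P_out = 395.92 × 3.8815 = 1536.8 W.
All ideal ⇒ P_in = P_out, so I_supply = 1536.8/400 = 3.84 A.

I_supply ≈ 3.84 A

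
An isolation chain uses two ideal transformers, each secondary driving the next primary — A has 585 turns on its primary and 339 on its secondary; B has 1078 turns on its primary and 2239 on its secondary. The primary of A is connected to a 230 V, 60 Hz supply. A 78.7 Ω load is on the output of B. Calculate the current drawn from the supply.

I_supply ≈ 4.23 A

Secondary of A: V = 230.00 × 339/585 = 133.28 V.
Secondary of B: V = 133.28 × 2239/1078 = 276.83 V.
I_load = 276.83/78.7 = 3.5175 A, so P_out = 276.83 × 3.5175 = 973.73 W.
All ideal ⇒ P_in = P_out, so I_supply = 973.73/230 = 4.23 A.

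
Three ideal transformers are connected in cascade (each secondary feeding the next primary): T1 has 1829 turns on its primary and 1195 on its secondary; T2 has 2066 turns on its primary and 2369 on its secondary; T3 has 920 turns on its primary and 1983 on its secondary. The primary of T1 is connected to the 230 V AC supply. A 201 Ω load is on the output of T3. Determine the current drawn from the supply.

I_supply ≈ 2.98 A

Secondary of T1: V = 230.00 × 1195/1829 = 150.27 V.
Secondary of T2: V = 150.27 × 2369/2066 = 172.31 V.
Secondary of T3: V = 172.31 × 1983/920 = 371.41 V.
I_load = 371.41/201 = 1.8478 A, so P_out = 371.41 × 1.8478 = 686.29 W.
All ideal ⇒ P_in = P_out, so I_supply = 686.29/230 = 2.98 A.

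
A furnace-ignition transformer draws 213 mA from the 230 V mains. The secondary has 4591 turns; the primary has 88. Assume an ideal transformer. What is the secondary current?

I_s ≈ 0.00408 A

I_s/I_p = N_p/N_s, so I_s = 0.213 × 88/4591 = 0.00408 A.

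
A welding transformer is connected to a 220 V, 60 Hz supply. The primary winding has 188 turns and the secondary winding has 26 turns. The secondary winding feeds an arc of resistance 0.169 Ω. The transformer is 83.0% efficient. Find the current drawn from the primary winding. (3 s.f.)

V_s = 220 × 26/188 = 30.426 V.
I_s = V_s/R = 30.426/0.169 = 180.03 A.
P_out = V_s I_s = 30.426 × 180.03 = 5477.6 W.
P_in = P_out/η = 5477.6/0.830 = 6599.5 W.
I_p = P_in/V_p = 6599.5/220 = 30.0 A.

I_p ≈ 30.0 A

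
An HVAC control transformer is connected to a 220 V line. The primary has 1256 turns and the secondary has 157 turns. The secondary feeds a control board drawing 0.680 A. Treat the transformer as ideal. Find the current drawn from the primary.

I_p ≈ 0.0850 A

For an ideal transformer I_p N_p = I_s N_s, so I_p = 0.680 × 157/1256 = 0.0850 A.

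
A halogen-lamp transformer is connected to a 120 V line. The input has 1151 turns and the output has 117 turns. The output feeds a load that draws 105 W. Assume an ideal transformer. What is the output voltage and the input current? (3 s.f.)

V_out = V_in × N_out/N_in = 120 × 117/1151 = 12.198 V.
I_out = P/V_out = 105/12.198 = 8.6079 A.
I_in = I_out × N_out/N_in = 8.6079 × 117/1151 = 0.875 A.

V_out ≈ 12.2 V, I_in ≈ 0.875 A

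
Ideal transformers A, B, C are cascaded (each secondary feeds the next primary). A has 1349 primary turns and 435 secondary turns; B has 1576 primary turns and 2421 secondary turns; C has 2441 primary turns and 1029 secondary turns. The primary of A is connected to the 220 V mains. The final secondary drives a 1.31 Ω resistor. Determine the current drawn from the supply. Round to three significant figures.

After A: V = 220.00 × 435/1349 = 70.941 V.
After B: V = 70.941 × 2421/1576 = 108.98 V.
After C: V = 108.98 × 1029/2441 = 45.939 V.
I_load = 45.939/1.31 = 35.068 A, so P_out = 45.939 × 35.068 = 1611.0 W.
All ideal ⇒ P_in = P_out, so I_supply = 1611.0/220 = 7.32 A.

I_supply ≈ 7.32 A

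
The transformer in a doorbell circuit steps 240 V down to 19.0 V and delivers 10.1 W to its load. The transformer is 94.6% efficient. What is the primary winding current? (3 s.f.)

I_p ≈ 0.0445 A

P_in = P_out/η = 10.1/0.946 = 10.677 W.
I_p = P_in/V_p = 10.677/240 = 0.0445 A.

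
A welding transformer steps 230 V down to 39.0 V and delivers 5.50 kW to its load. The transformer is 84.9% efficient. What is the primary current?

I_p ≈ 28.2 A

P_in = P_out/η = 5500/0.849 = 6478.2 W.
I_p = P_in/V_p = 6478.2/230 = 28.2 A.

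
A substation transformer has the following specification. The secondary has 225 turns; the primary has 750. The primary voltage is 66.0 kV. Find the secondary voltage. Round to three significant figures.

V_s ≈ 19800 V

V_s/V_p = N_s/N_p, so V_s = 66000 × 225/750 = 19800 V.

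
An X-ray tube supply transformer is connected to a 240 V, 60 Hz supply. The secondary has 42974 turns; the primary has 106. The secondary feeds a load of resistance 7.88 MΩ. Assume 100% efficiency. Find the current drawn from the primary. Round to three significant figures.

I_p ≈ 5.01 A

V_s = V_p × N_s/N_p = 240 × 42974/106 = 97300 V.
I_s = V_s/R = 97300/(7.88×10^6) = 0.012348 A.
For an ideal transformer I_p N_p = I_s N_s, so I_p = 0.012348 × 42974/106 = 5.01 A.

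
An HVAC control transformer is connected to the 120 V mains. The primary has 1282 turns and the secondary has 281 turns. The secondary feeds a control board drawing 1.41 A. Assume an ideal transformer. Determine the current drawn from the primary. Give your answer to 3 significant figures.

I_p ≈ 0.309 A

For an ideal transformer I_p N_p = I_s N_s, so I_p = 1.41 × 281/1282 = 0.309 A.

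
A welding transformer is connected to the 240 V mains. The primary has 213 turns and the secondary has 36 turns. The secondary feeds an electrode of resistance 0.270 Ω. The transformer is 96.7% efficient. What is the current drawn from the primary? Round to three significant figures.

V_s = 240 × 36/213 = 40.563 V.
I_s = V_s/R = 40.563/0.270 = 150.23 A.
P_out = V_s I_s = 40.563 × 150.23 = 6094.0 W.
P_in = P_out/η = 6094.0/0.967 = 6302.0 W.
I_p = P_in/V_p = 6302.0/240 = 26.3 A.

I_p ≈ 26.3 A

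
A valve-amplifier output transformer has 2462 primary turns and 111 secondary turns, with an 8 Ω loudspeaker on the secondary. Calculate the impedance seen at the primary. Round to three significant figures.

Z_p = (N_p/N_s)² × Z_s = (2462/111)² × 8 = 3940 Ω.

Z_p ≈ 3940 Ω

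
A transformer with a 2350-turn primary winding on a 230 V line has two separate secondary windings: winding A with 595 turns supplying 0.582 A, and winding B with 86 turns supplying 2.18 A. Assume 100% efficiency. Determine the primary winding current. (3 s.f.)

V_A = 230 × 595/2350 = 58.234 V; V_B = 230 × 86/2350 = 8.4170 V.
P_out = V_A I_A + V_B I_B = 58.234×0.582 + 8.4170×2.18 = 33.892 + 18.349 = 52.241 W.
Ideal ⇒ P_in = P_out, so I_p = P_out/V_p = 52.241/230 = 0.227 A.

I_p ≈ 0.227 A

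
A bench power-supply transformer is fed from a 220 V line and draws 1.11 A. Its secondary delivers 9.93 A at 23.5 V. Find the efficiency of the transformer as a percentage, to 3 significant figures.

P_in = 220 × 1.11 = 244.200 W.
P_out = 23.5 × 9.93 = 233.355 W.
η = P_out/P_in = 233.355/244.200 = 0.956.

η ≈ 95.6%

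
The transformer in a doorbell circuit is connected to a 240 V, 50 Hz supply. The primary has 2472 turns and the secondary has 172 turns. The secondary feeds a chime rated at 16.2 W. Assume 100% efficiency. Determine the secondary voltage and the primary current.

V_s ≈ 16.7 V, I_p ≈ 0.0675 A

V_s = V_p × N_s/N_p = 240 × 172/2472 = 16.699 V.
I_s = P/V_s = 16.2/16.699 = 0.97012 A.
I_p = I_s × N_s/N_p = 0.97012 × 172/2472 = 0.0675 A.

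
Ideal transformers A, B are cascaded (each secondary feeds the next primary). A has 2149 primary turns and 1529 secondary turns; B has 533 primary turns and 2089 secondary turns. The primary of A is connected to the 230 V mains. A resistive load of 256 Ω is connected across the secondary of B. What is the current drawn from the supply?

I_supply ≈ 6.99 A

Secondary of A: V = 230.00 × 1529/2149 = 163.64 V.
Secondary of B: V = 163.64 × 2089/533 = 641.37 V.
I_load = 641.37/256 = 2.5054 A, so P_out = 641.37 × 2.5054 = 1606.9 W.
All ideal ⇒ P_in = P_out, so I_supply = 1606.9/230 = 6.99 A.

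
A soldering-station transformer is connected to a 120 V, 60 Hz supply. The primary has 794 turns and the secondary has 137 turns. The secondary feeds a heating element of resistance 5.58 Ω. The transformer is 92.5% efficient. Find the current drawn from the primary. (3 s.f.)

I_p ≈ 0.692 A

V_s = 120 × 137/794 = 20.705 V.
I_s = V_s/R = 20.705/5.58 = 3.7106 A.
P_out = V_s I_s = 20.705 × 3.7106 = 76.830 W.
P_in = P_out/η = 76.830/0.925 = 83.059 W.
I_p = P_in/V_p = 83.059/120 = 0.692 A.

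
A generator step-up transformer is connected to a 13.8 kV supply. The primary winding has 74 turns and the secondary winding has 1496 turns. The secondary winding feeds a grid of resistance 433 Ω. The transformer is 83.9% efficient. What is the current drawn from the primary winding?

V_s = 13800 × 1496/74 = 278980 V.
I_s = V_s/R = 278980/433 = 644.30 A.
P_out = V_s I_s = 278980 × 644.30 = 1.7975×10^8 W.
P_in = P_out/η = 1.7975×10^8/0.839 = 2.1424×10^8 W.
I_p = P_in/V_p = 2.1424×10^8/13800 = 15500 A.

I_p ≈ 15500 A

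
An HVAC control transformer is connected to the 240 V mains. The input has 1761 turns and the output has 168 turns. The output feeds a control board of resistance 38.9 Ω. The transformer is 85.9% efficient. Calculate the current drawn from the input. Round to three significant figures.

V_out = 240 × 168/1761 = 22.896 V.
I_out = V_out/R = 22.896/38.9 = 0.58859 A.
P_out = V_out I_out = 22.896 × 0.58859 = 13.476 W.
P_in = P_out/η = 13.476/0.859 = 15.688 W.
I_in = P_in/V_in = 15.688/240 = 0.0654 A.

I_in ≈ 0.0654 A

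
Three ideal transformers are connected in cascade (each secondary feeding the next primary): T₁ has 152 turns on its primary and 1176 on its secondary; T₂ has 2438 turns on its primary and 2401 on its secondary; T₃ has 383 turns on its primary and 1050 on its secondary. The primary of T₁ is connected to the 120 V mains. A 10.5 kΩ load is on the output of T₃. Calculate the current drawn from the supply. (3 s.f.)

I_supply ≈ 4.99 A

After T₁: V = 120.00 × 1176/152 = 928.42 V.
After T₂: V = 928.42 × 2401/2438 = 914.33 V.
After T₃: V = 914.33 × 1050/383 = 2506.7 V.
I_load = 2506.7/10500 = 0.23873 A, so P_out = 2506.7 × 0.23873 = 598.41 W.
All ideal ⇒ P_in = P_out, so I_supply = 598.41/120 = 4.99 A.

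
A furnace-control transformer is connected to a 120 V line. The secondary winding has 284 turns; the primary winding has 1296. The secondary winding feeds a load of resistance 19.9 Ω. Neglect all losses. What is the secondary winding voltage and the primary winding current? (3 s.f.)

V_s ≈ 26.3 V, I_p ≈ 0.290 A

V_s = V_p × N_s/N_p = 120 × 284/1296 = 26.296 V.
I_s = V_s/R = 26.296/19.9 = 1.3214 A.
I_p = I_s × N_s/N_p = 1.3214 × 284/1296 = 0.290 A.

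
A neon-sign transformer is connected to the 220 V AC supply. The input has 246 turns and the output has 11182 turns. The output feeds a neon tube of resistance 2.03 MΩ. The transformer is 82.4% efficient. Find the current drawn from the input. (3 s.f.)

I_in ≈ 0.272 A

V_out = 220 × 11182/246 = 10000 V.
I_out = V_out/R = 10000/(2.03×10^6) = 0.0049262 A.
P_out = V_out I_out = 10000 × 0.0049262 = 49.263 W.
P_in = P_out/η = 49.263/0.824 = 59.785 W.
I_in = P_in/V_in = 59.785/220 = 0.272 A.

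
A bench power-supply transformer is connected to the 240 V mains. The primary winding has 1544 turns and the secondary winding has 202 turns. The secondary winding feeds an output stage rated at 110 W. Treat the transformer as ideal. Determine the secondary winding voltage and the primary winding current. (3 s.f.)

V_s = V_p × N_s/N_p = 240 × 202/1544 = 31.399 V.
I_s = P/V_s = 110/31.399 = 3.5033 A.
I_p = I_s × N_s/N_p = 3.5033 × 202/1544 = 0.458 A.

V_s ≈ 31.4 V, I_p ≈ 0.458 A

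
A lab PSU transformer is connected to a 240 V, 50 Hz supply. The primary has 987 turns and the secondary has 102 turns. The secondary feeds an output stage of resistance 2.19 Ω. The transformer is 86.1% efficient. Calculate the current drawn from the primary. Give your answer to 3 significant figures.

I_p ≈ 1.36 A

V_s = 240 × 102/987 = 24.802 V.
I_s = V_s/R = 24.802/2.19 = 11.325 A.
P_out = V_s I_s = 24.802 × 11.325 = 280.90 W.
P_in = P_out/η = 280.90/0.861 = 326.24 W.
I_p = P_in/V_p = 326.24/240 = 1.36 A.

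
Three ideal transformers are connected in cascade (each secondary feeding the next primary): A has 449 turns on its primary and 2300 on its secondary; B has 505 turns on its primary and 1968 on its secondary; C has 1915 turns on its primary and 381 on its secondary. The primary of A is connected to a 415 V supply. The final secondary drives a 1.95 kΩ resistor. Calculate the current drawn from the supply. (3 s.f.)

I_supply ≈ 3.36 A

After A: V = 415.00 × 2300/449 = 2125.8 V.
After B: V = 2125.8 × 1968/505 = 8284.4 V.
After C: V = 8284.4 × 381/1915 = 1648.2 V.
I_load = 1648.2/1950 = 0.84525 A, so P_out = 1648.2 × 0.84525 = 1393.2 W.
All ideal ⇒ P_in = P_out, so I_supply = 1393.2/415 = 3.36 A.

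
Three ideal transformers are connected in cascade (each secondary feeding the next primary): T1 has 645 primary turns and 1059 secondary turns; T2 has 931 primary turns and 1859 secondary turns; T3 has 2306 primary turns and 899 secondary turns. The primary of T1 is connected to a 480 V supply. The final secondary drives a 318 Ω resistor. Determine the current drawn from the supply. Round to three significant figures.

I_supply ≈ 2.47 A

Secondary of T1: V = 480.00 × 1059/645 = 788.09 V.
Secondary of T2: V = 788.09 × 1859/931 = 1573.6 V.
Secondary of T3: V = 1573.6 × 899/2306 = 613.49 V.
I_load = 613.49/318 = 1.9292 A, so P_out = 613.49 × 1.9292 = 1183.6 W.
All ideal ⇒ P_in = P_out, so I_supply = 1183.6/480 = 2.47 A.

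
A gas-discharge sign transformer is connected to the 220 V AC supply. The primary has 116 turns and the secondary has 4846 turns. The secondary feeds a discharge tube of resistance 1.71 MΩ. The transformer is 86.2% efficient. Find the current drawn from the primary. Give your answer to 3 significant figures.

V_s = 220 × 4846/116 = 9190.7 V.
I_s = V_s/R = 9190.7/(1.71×10^6) = 0.0053747 A.
P_out = V_s I_s = 9190.7 × 0.0053747 = 49.397 W.
P_in = P_out/η = 49.397/0.862 = 57.305 W.
I_p = P_in/V_p = 57.305/220 = 0.260 A.

I_p ≈ 0.260 A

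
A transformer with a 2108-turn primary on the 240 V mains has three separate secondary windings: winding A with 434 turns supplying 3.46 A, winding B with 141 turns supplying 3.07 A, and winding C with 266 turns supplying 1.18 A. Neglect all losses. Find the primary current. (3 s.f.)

V_A = 240 × 434/2108 = 49.412 V; V_B = 240 × 141/2108 = 16.053 V; V_C = 240 × 266/2108 = 30.285 V.
P_out = V_A I_A + V_B I_B + V_C I_C = 49.412×3.46 + 16.053×3.07 + 30.285×1.18 = 170.96 + 49.283 + 35.736 = 255.98 W.
Ideal ⇒ P_in = P_out, so I_p = P_out/V_p = 255.98/240 = 1.07 A.

I_p ≈ 1.07 A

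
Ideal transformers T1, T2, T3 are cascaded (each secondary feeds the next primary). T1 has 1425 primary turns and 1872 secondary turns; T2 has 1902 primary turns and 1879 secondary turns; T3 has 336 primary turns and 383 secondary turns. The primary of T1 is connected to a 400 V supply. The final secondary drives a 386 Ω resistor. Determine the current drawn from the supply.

I_supply ≈ 2.27 A

After T1: V = 400.00 × 1872/1425 = 525.47 V.
After T2: V = 525.47 × 1879/1902 = 519.12 V.
After T3: V = 519.12 × 383/336 = 591.73 V.
I_load = 591.73/386 = 1.5330 A, so P_out = 591.73 × 1.5330 = 907.12 W.
All ideal ⇒ P_in = P_out, so I_supply = 907.12/400 = 2.27 A.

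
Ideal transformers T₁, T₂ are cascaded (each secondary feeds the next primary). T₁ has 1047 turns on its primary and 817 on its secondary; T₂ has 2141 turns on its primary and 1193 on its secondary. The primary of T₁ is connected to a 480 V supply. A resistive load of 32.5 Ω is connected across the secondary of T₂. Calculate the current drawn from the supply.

I_supply ≈ 2.79 A

Secondary of T₁: V = 480.00 × 817/1047 = 374.56 V.
Secondary of T₂: V = 374.56 × 1193/2141 = 208.71 V.
I_load = 208.71/32.5 = 6.4218 A, so P_out = 208.71 × 6.4218 = 1340.3 W.
All ideal ⇒ P_in = P_out, so I_supply = 1340.3/480 = 2.79 A.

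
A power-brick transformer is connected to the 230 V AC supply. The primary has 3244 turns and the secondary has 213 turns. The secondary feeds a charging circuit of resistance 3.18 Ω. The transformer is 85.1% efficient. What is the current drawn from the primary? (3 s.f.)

I_p ≈ 0.366 A

V_s = 230 × 213/3244 = 15.102 V.
I_s = V_s/R = 15.102/3.18 = 4.7490 A.
P_out = V_s I_s = 15.102 × 4.7490 = 71.718 W.
P_in = P_out/η = 71.718/0.851 = 84.275 W.
I_p = P_in/V_p = 84.275/230 = 0.366 A.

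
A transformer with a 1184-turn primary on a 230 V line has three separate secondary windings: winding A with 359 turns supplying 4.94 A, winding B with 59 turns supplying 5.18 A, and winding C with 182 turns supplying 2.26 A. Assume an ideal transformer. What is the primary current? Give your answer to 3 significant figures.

I_p ≈ 2.10 A

V_A = 230 × 359/1184 = 69.738 V; V_B = 230 × 59/1184 = 11.461 V; V_C = 230 × 182/1184 = 35.355 V.
P_out = V_A I_A + V_B I_B + V_C I_C = 69.738×4.94 + 11.461×5.18 + 35.355×2.26 = 344.51 + 59.369 + 79.902 = 483.78 W.
Ideal ⇒ P_in = P_out, so I_p = P_out/V_p = 483.78/230 = 2.10 A.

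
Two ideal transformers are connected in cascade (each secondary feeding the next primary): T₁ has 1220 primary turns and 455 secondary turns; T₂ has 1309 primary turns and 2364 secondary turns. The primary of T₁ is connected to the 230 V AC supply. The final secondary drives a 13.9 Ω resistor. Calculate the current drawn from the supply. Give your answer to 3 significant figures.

I_supply ≈ 7.51 A

After T₁: V = 230.00 × 455/1220 = 85.779 V.
After T₂: V = 85.779 × 2364/1309 = 154.91 V.
I_load = 154.91/13.9 = 11.145 A, so P_out = 154.91 × 11.145 = 1726.5 W.
All ideal ⇒ P_in = P_out, so I_supply = 1726.5/230 = 7.51 A.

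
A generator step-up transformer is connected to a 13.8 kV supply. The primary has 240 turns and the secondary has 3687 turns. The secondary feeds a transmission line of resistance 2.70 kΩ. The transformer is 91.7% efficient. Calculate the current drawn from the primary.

I_p ≈ 1320 A

V_s = 13800 × 3687/240 = 212000 V.
I_s = V_s/R = 212000/2700 = 78.519 A.
P_out = V_s I_s = 212000 × 78.519 = 1.6646×10^7 W.
P_in = P_out/η = 1.6646×10^7/0.917 = 1.8153×10^7 W.
I_p = P_in/V_p = 1.8153×10^7/13800 = 1320 A.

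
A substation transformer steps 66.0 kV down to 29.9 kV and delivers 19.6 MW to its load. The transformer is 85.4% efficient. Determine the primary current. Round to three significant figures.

I_p ≈ 348 A

P_in = P_out/η = 1.96×10^7/0.854 = 2.2951×10^7 W.
I_p = P_in/V_p = 2.2951×10^7/66000 = 348 A.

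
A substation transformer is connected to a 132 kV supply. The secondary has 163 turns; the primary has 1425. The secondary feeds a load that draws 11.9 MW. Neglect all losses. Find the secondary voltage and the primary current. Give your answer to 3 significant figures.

V_s = V_p × N_s/N_p = 132000 × 163/1425 = 15099 V.
I_s = P/V_s = 1.19×10^7/15099 = 788.13 A.
I_p = I_s × N_s/N_p = 788.13 × 163/1425 = 90.2 A.

V_s ≈ 15100 V, I_p ≈ 90.2 A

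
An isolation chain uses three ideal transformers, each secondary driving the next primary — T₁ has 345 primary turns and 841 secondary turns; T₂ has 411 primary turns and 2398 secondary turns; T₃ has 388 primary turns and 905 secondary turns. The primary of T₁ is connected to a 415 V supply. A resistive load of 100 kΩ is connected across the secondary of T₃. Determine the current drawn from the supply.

Secondary of T₁: V = 415.00 × 841/345 = 1011.6 V.
Secondary of T₂: V = 1011.6 × 2398/411 = 5902.5 V.
Secondary of T₃: V = 5902.5 × 905/388 = 13767 V.
I_load = 13767/100000 = 0.13767 A, so P_out = 13767 × 0.13767 = 1895.4 W.
All ideal ⇒ P_in = P_out, so I_supply = 1895.4/415 = 4.57 A.

I_supply ≈ 4.57 A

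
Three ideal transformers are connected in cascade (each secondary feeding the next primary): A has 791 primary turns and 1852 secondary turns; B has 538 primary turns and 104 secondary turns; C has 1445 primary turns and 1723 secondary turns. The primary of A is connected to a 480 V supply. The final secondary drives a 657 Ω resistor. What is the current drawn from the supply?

I_supply ≈ 0.213 A

After A: V = 480.00 × 1852/791 = 1123.8 V.
After B: V = 1123.8 × 104/538 = 217.25 V.
After C: V = 217.25 × 1723/1445 = 259.04 V.
I_load = 259.04/657 = 0.39428 A, so P_out = 259.04 × 0.39428 = 102.14 W.
All ideal ⇒ P_in = P_out, so I_supply = 102.14/480 = 0.213 A.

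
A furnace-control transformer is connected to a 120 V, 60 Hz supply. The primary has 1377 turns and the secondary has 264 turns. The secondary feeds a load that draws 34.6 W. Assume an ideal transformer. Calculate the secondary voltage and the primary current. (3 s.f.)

V_s ≈ 23.0 V, I_p ≈ 0.288 A

V_s = V_p × N_s/N_p = 120 × 264/1377 = 23.007 V.
I_s = P/V_s = 34.6/23.007 = 1.5039 A.
I_p = I_s × N_s/N_p = 1.5039 × 264/1377 = 0.288 A.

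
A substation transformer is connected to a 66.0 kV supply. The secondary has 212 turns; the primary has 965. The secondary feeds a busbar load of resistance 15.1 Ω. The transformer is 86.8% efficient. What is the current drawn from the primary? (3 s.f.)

V_s = 66000 × 212/965 = 14499 V.
I_s = V_s/R = 14499/15.1 = 960.23 A.
P_out = V_s I_s = 14499 × 960.23 = 1.3923×10^7 W.
P_in = P_out/η = 1.3923×10^7/0.868 = 1.6040×10^7 W.
I_p = P_in/V_p = 1.6040×10^7/66000 = 243 A.

I_p ≈ 243 A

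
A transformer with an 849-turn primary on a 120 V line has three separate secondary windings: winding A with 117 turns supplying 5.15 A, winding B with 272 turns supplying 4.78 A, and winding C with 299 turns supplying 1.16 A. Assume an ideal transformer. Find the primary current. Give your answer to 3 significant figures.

I_p ≈ 2.65 A

V_A = 120 × 117/849 = 16.537 V; V_B = 120 × 272/849 = 38.445 V; V_C = 120 × 299/849 = 42.261 V.
P_out = V_A I_A + V_B I_B + V_C I_C = 16.537×5.15 + 38.445×4.78 + 42.261×1.16 = 85.166 + 183.77 + 49.023 = 317.96 W.
Ideal ⇒ P_in = P_out, so I_p = P_out/V_p = 317.96/120 = 2.65 A.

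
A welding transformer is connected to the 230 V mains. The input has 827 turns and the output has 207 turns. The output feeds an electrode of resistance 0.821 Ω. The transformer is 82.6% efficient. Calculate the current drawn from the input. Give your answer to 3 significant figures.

V_out = 230 × 207/827 = 57.570 V.
I_out = V_out/R = 57.570/0.821 = 70.121 A.
P_out = V_out I_out = 57.570 × 70.121 = 4036.8 W.
P_in = P_out/η = 4036.8/0.826 = 4887.2 W.
I_in = P_in/V_in = 4887.2/230 = 21.2 A.

I_in ≈ 21.2 A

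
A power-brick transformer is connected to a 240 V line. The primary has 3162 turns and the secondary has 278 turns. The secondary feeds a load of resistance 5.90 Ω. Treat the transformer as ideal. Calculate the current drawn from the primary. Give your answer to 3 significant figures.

I_p ≈ 0.314 A

V_s = V_p × N_s/N_p = 240 × 278/3162 = 21.101 V.
I_s = V_s/R = 21.101/5.90 = 3.5764 A.
For an ideal transformer I_p N_p = I_s N_s, so I_p = 3.5764 × 278/3162 = 0.314 A.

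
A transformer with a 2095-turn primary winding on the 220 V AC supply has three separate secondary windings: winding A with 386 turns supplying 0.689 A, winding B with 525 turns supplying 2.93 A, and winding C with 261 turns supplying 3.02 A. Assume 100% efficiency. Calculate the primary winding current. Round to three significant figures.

V_A = 220 × 386/2095 = 40.535 V; V_B = 220 × 525/2095 = 55.131 V; V_C = 220 × 261/2095 = 27.408 V.
P_out = V_A I_A + V_B I_B + V_C I_C = 40.535×0.689 + 55.131×2.93 + 27.408×3.02 = 27.928 + 161.53 + 82.773 = 272.24 W.
Ideal ⇒ P_in = P_out, so I_p = P_out/V_p = 272.24/220 = 1.24 A.

I_p ≈ 1.24 A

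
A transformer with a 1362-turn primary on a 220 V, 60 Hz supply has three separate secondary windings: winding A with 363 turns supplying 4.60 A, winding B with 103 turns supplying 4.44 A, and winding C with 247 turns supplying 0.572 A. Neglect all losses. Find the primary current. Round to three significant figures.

I_p ≈ 1.67 A

V_A = 220 × 363/1362 = 58.634 V; V_B = 220 × 103/1362 = 16.637 V; V_C = 220 × 247/1362 = 39.897 V.
P_out = V_A I_A + V_B I_B + V_C I_C = 58.634×4.60 + 16.637×4.44 + 39.897×0.572 = 269.72 + 73.870 + 22.821 = 366.41 W.
Ideal ⇒ P_in = P_out, so I_p = P_out/V_p = 366.41/220 = 1.67 A.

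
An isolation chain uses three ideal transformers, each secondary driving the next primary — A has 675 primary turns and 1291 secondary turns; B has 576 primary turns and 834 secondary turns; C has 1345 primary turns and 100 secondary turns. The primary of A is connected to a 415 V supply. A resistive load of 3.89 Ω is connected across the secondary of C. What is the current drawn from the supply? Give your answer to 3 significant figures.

After A: V = 415.00 × 1291/675 = 793.73 V.
After B: V = 793.73 × 834/576 = 1149.2 V.
After C: V = 1149.2 × 100/1345 = 85.446 V.
I_load = 85.446/3.89 = 21.966 A, so P_out = 85.446 × 21.966 = 1876.9 W.
All ideal ⇒ P_in = P_out, so I_supply = 1876.9/415 = 4.52 A.

I_supply ≈ 4.52 A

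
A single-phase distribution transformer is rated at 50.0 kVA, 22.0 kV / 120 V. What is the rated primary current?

I_p = S/V_p = 50000/22000 = 2.27 A.

I_p ≈ 2.27 A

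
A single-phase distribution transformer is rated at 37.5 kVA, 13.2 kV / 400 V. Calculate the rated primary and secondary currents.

I_p ≈ 2.84 A, I_s ≈ 93.8 A

I_p = S/V_p = 37500/13200 = 2.84 A.
I_s = S/V_s = 37500/400 = 93.8 A.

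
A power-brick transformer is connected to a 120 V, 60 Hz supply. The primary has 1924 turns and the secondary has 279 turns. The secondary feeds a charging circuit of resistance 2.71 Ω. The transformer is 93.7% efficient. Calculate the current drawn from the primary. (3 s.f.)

V_s = 120 × 279/1924 = 17.401 V.
I_s = V_s/R = 17.401/2.71 = 6.4211 A.
P_out = V_s I_s = 17.401 × 6.4211 = 111.74 W.
P_in = P_out/η = 111.74/0.937 = 119.25 W.
I_p = P_in/V_p = 119.25/120 = 0.994 A.

I_p ≈ 0.994 A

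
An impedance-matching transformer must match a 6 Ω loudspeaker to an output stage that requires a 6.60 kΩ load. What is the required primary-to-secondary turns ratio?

Z_p/Z_s = (N_p/N_s)², so N_p/N_s = √(6600/6) = √1100 = 33.2.

N_p/N_s ≈ 33.2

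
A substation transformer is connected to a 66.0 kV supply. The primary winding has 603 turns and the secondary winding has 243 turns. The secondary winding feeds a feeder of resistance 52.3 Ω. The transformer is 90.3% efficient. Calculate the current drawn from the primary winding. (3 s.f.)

I_p ≈ 227 A

V_s = 66000 × 243/603 = 26597 V.
I_s = V_s/R = 26597/52.3 = 508.55 A.
P_out = V_s I_s = 26597 × 508.55 = 1.3526×10^7 W.
P_in = P_out/η = 1.3526×10^7/0.903 = 1.4979×10^7 W.
I_p = P_in/V_p = 1.4979×10^7/66000 = 227 A.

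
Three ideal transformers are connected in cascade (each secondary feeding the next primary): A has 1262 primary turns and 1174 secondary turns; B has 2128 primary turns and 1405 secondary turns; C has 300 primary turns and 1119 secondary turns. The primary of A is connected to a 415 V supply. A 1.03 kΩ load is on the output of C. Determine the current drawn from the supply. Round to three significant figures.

I_supply ≈ 2.11 A

Secondary of A: V = 415.00 × 1174/1262 = 386.06 V.
Secondary of B: V = 386.06 × 1405/2128 = 254.90 V.
Secondary of C: V = 254.90 × 1119/300 = 950.76 V.
I_load = 950.76/1030 = 0.92307 A, so P_out = 950.76 × 0.92307 = 877.61 W.
All ideal ⇒ P_in = P_out, so I_supply = 877.61/415 = 2.11 A.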